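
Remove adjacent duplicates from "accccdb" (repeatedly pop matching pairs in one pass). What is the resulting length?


Input: accccdb
Stack-based adjacent duplicate removal:
  Read 'a': push. Stack: a
  Read 'c': push. Stack: ac
  Read 'c': matches stack top 'c' => pop. Stack: a
  Read 'c': push. Stack: ac
  Read 'c': matches stack top 'c' => pop. Stack: a
  Read 'd': push. Stack: ad
  Read 'b': push. Stack: adb
Final stack: "adb" (length 3)

3


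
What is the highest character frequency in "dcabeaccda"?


Input: dcabeaccda
Character counts:
  'a': 3
  'b': 1
  'c': 3
  'd': 2
  'e': 1
Maximum frequency: 3

3


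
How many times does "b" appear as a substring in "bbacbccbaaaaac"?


Searching for "b" in "bbacbccbaaaaac"
Scanning each position:
  Position 0: "b" => MATCH
  Position 1: "b" => MATCH
  Position 2: "a" => no
  Position 3: "c" => no
  Position 4: "b" => MATCH
  Position 5: "c" => no
  Position 6: "c" => no
  Position 7: "b" => MATCH
  Position 8: "a" => no
  Position 9: "a" => no
  Position 10: "a" => no
  Position 11: "a" => no
  Position 12: "a" => no
  Position 13: "c" => no
Total occurrences: 4

4


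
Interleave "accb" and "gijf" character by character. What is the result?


Interleaving "accb" and "gijf":
  Position 0: 'a' from first, 'g' from second => "ag"
  Position 1: 'c' from first, 'i' from second => "ci"
  Position 2: 'c' from first, 'j' from second => "cj"
  Position 3: 'b' from first, 'f' from second => "bf"
Result: agcicjbf

agcicjbf


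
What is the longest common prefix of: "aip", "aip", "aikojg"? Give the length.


Words: aip, aip, aikojg
  Position 0: all 'a' => match
  Position 1: all 'i' => match
  Position 2: ('p', 'p', 'k') => mismatch, stop
LCP = "ai" (length 2)

2


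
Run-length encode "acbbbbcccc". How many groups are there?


Input: acbbbbcccc
Scanning for consecutive runs:
  Group 1: 'a' x 1 (positions 0-0)
  Group 2: 'c' x 1 (positions 1-1)
  Group 3: 'b' x 4 (positions 2-5)
  Group 4: 'c' x 4 (positions 6-9)
Total groups: 4

4


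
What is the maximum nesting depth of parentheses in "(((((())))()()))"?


Input: "(((((())))()()))"
Tracking depth:
  Position 0 '(': depth becomes 1
  Position 1 '(': depth becomes 2
  Position 2 '(': depth becomes 3
  Position 3 '(': depth becomes 4
  Position 4 '(': depth becomes 5
  Position 5 '(': depth becomes 6
  Position 6 ')': depth becomes 5
  Position 7 ')': depth becomes 4
  Position 8 ')': depth becomes 3
  Position 9 ')': depth becomes 2
  Position 10 '(': depth becomes 3
  Position 11 ')': depth becomes 2
  Position 12 '(': depth becomes 3
  Position 13 ')': depth becomes 2
  Position 14 ')': depth becomes 1
  Position 15 ')': depth becomes 0
Maximum depth reached: 6

6


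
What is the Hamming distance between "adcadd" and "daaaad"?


Comparing "adcadd" and "daaaad" position by position:
  Position 0: 'a' vs 'd' => differ
  Position 1: 'd' vs 'a' => differ
  Position 2: 'c' vs 'a' => differ
  Position 3: 'a' vs 'a' => same
  Position 4: 'd' vs 'a' => differ
  Position 5: 'd' vs 'd' => same
Total differences (Hamming distance): 4

4


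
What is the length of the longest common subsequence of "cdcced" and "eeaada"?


LCS of "cdcced" and "eeaada"
DP table:
           e    e    a    a    d    a
      0    0    0    0    0    0    0
  c   0    0    0    0    0    0    0
  d   0    0    0    0    0    1    1
  c   0    0    0    0    0    1    1
  c   0    0    0    0    0    1    1
  e   0    1    1    1    1    1    1
  d   0    1    1    1    1    2    2
LCS length = dp[6][6] = 2

2


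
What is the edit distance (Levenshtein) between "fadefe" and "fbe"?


Computing edit distance: "fadefe" -> "fbe"
DP table:
           f    b    e
      0    1    2    3
  f   1    0    1    2
  a   2    1    1    2
  d   3    2    2    2
  e   4    3    3    2
  f   5    4    4    3
  e   6    5    5    4
Edit distance = dp[6][3] = 4

4


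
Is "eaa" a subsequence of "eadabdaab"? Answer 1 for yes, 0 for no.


Check if "eaa" is a subsequence of "eadabdaab"
Greedy scan:
  Position 0 ('e'): matches sub[0] = 'e'
  Position 1 ('a'): matches sub[1] = 'a'
  Position 2 ('d'): no match needed
  Position 3 ('a'): matches sub[2] = 'a'
  Position 4 ('b'): no match needed
  Position 5 ('d'): no match needed
  Position 6 ('a'): no match needed
  Position 7 ('a'): no match needed
  Position 8 ('b'): no match needed
All 3 characters matched => is a subsequence

1


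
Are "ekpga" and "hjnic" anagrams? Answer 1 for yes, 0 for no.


Strings: "ekpga", "hjnic"
Sorted first:  aegkp
Sorted second: chijn
Differ at position 0: 'a' vs 'c' => not anagrams

0


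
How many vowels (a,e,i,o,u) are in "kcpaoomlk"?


Input: kcpaoomlk
Checking each character:
  'k' at position 0: consonant
  'c' at position 1: consonant
  'p' at position 2: consonant
  'a' at position 3: vowel (running total: 1)
  'o' at position 4: vowel (running total: 2)
  'o' at position 5: vowel (running total: 3)
  'm' at position 6: consonant
  'l' at position 7: consonant
  'k' at position 8: consonant
Total vowels: 3

3


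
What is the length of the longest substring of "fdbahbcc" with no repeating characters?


Input: "fdbahbcc"
Sliding window (track last position of each char):
  Position 0 ('f'): window [0,0] length 1 -- new best
  Position 1 ('d'): window [0,1] length 2 -- new best
  Position 2 ('b'): window [0,2] length 3 -- new best
  Position 3 ('a'): window [0,3] length 4 -- new best
  Position 4 ('h'): window [0,4] length 5 -- new best
  Position 5 ('b'): repeat (last at 2), move window start to 3
  Position 5 ('b'): window [3,5] length 3
  Position 6 ('c'): window [3,6] length 4
  Position 7 ('c'): repeat (last at 6), move window start to 7
  Position 7 ('c'): window [7,7] length 1
Longest substring with no repeats: "fdbah" with length 5

5


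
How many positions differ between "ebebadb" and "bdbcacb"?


Comparing "ebebadb" and "bdbcacb" position by position:
  Position 0: 'e' vs 'b' => DIFFER
  Position 1: 'b' vs 'd' => DIFFER
  Position 2: 'e' vs 'b' => DIFFER
  Position 3: 'b' vs 'c' => DIFFER
  Position 4: 'a' vs 'a' => same
  Position 5: 'd' vs 'c' => DIFFER
  Position 6: 'b' vs 'b' => same
Positions that differ: 5

5


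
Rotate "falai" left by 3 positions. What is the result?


Input: "falai", rotate left by 3
First 3 characters: "fal"
Remaining characters: "ai"
Concatenate remaining + first: "ai" + "fal" = "aifal"

aifal


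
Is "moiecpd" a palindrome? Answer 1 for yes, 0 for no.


Input: moiecpd
Reversed: dpceiom
  Compare pos 0 ('m') with pos 6 ('d'): MISMATCH
  Compare pos 1 ('o') with pos 5 ('p'): MISMATCH
  Compare pos 2 ('i') with pos 4 ('c'): MISMATCH
Result: not a palindrome

0


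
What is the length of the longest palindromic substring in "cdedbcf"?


Input: "cdedbcf"
Checking substrings for palindromes:
  [1:4] "ded" (len 3) => palindrome
Longest palindromic substring: "ded" with length 3

3


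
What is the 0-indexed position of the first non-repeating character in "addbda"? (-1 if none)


Input: addbda
Character frequencies:
  'a': 2
  'b': 1
  'd': 3
Scanning left to right for freq == 1:
  Position 0 ('a'): freq=2, skip
  Position 1 ('d'): freq=3, skip
  Position 2 ('d'): freq=3, skip
  Position 3 ('b'): unique! => answer = 3

3


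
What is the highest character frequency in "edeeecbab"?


Input: edeeecbab
Character counts:
  'a': 1
  'b': 2
  'c': 1
  'd': 1
  'e': 4
Maximum frequency: 4

4


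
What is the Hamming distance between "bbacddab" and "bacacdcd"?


Comparing "bbacddab" and "bacacdcd" position by position:
  Position 0: 'b' vs 'b' => same
  Position 1: 'b' vs 'a' => differ
  Position 2: 'a' vs 'c' => differ
  Position 3: 'c' vs 'a' => differ
  Position 4: 'd' vs 'c' => differ
  Position 5: 'd' vs 'd' => same
  Position 6: 'a' vs 'c' => differ
  Position 7: 'b' vs 'd' => differ
Total differences (Hamming distance): 6

6


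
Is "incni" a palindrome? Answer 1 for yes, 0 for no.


Input: incni
Reversed: incni
  Compare pos 0 ('i') with pos 4 ('i'): match
  Compare pos 1 ('n') with pos 3 ('n'): match
Result: palindrome

1


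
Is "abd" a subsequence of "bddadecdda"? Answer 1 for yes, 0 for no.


Check if "abd" is a subsequence of "bddadecdda"
Greedy scan:
  Position 0 ('b'): no match needed
  Position 1 ('d'): no match needed
  Position 2 ('d'): no match needed
  Position 3 ('a'): matches sub[0] = 'a'
  Position 4 ('d'): no match needed
  Position 5 ('e'): no match needed
  Position 6 ('c'): no match needed
  Position 7 ('d'): no match needed
  Position 8 ('d'): no match needed
  Position 9 ('a'): no match needed
Only matched 1/3 characters => not a subsequence

0


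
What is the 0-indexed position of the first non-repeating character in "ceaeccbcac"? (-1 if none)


Input: ceaeccbcac
Character frequencies:
  'a': 2
  'b': 1
  'c': 5
  'e': 2
Scanning left to right for freq == 1:
  Position 0 ('c'): freq=5, skip
  Position 1 ('e'): freq=2, skip
  Position 2 ('a'): freq=2, skip
  Position 3 ('e'): freq=2, skip
  Position 4 ('c'): freq=5, skip
  Position 5 ('c'): freq=5, skip
  Position 6 ('b'): unique! => answer = 6

6


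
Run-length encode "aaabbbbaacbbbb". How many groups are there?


Input: aaabbbbaacbbbb
Scanning for consecutive runs:
  Group 1: 'a' x 3 (positions 0-2)
  Group 2: 'b' x 4 (positions 3-6)
  Group 3: 'a' x 2 (positions 7-8)
  Group 4: 'c' x 1 (positions 9-9)
  Group 5: 'b' x 4 (positions 10-13)
Total groups: 5

5


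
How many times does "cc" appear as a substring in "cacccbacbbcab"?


Searching for "cc" in "cacccbacbbcab"
Scanning each position:
  Position 0: "ca" => no
  Position 1: "ac" => no
  Position 2: "cc" => MATCH
  Position 3: "cc" => MATCH
  Position 4: "cb" => no
  Position 5: "ba" => no
  Position 6: "ac" => no
  Position 7: "cb" => no
  Position 8: "bb" => no
  Position 9: "bc" => no
  Position 10: "ca" => no
  Position 11: "ab" => no
Total occurrences: 2

2


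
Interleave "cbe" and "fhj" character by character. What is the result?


Interleaving "cbe" and "fhj":
  Position 0: 'c' from first, 'f' from second => "cf"
  Position 1: 'b' from first, 'h' from second => "bh"
  Position 2: 'e' from first, 'j' from second => "ej"
Result: cfbhej

cfbhej


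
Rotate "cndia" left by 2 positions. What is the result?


Input: "cndia", rotate left by 2
First 2 characters: "cn"
Remaining characters: "dia"
Concatenate remaining + first: "dia" + "cn" = "diacn"

diacn


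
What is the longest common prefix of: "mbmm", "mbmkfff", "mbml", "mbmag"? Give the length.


Words: mbmm, mbmkfff, mbml, mbmag
  Position 0: all 'm' => match
  Position 1: all 'b' => match
  Position 2: all 'm' => match
  Position 3: ('m', 'k', 'l', 'a') => mismatch, stop
LCP = "mbm" (length 3)

3


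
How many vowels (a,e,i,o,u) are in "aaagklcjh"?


Input: aaagklcjh
Checking each character:
  'a' at position 0: vowel (running total: 1)
  'a' at position 1: vowel (running total: 2)
  'a' at position 2: vowel (running total: 3)
  'g' at position 3: consonant
  'k' at position 4: consonant
  'l' at position 5: consonant
  'c' at position 6: consonant
  'j' at position 7: consonant
  'h' at position 8: consonant
Total vowels: 3

3


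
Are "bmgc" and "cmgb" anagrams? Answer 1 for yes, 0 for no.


Strings: "bmgc", "cmgb"
Sorted first:  bcgm
Sorted second: bcgm
Sorted forms match => anagrams

1


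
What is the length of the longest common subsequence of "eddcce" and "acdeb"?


LCS of "eddcce" and "acdeb"
DP table:
           a    c    d    e    b
      0    0    0    0    0    0
  e   0    0    0    0    1    1
  d   0    0    0    1    1    1
  d   0    0    0    1    1    1
  c   0    0    1    1    1    1
  c   0    0    1    1    1    1
  e   0    0    1    1    2    2
LCS length = dp[6][5] = 2

2


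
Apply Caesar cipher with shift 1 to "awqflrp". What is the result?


Caesar cipher: shift "awqflrp" by 1
  'a' (pos 0) + 1 = pos 1 = 'b'
  'w' (pos 22) + 1 = pos 23 = 'x'
  'q' (pos 16) + 1 = pos 17 = 'r'
  'f' (pos 5) + 1 = pos 6 = 'g'
  'l' (pos 11) + 1 = pos 12 = 'm'
  'r' (pos 17) + 1 = pos 18 = 's'
  'p' (pos 15) + 1 = pos 16 = 'q'
Result: bxrgmsq

bxrgmsq


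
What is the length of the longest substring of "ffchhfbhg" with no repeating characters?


Input: "ffchhfbhg"
Sliding window (track last position of each char):
  Position 0 ('f'): window [0,0] length 1 -- new best
  Position 1 ('f'): repeat (last at 0), move window start to 1
  Position 1 ('f'): window [1,1] length 1
  Position 2 ('c'): window [1,2] length 2 -- new best
  Position 3 ('h'): window [1,3] length 3 -- new best
  Position 4 ('h'): repeat (last at 3), move window start to 4
  Position 4 ('h'): window [4,4] length 1
  Position 5 ('f'): window [4,5] length 2
  Position 6 ('b'): window [4,6] length 3
  Position 7 ('h'): repeat (last at 4), move window start to 5
  Position 7 ('h'): window [5,7] length 3
  Position 8 ('g'): window [5,8] length 4 -- new best
Longest substring with no repeats: "fbhg" with length 4

4


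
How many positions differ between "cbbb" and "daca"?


Comparing "cbbb" and "daca" position by position:
  Position 0: 'c' vs 'd' => DIFFER
  Position 1: 'b' vs 'a' => DIFFER
  Position 2: 'b' vs 'c' => DIFFER
  Position 3: 'b' vs 'a' => DIFFER
Positions that differ: 4

4


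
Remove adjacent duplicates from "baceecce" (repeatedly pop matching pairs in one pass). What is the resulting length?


Input: baceecce
Stack-based adjacent duplicate removal:
  Read 'b': push. Stack: b
  Read 'a': push. Stack: ba
  Read 'c': push. Stack: bac
  Read 'e': push. Stack: bace
  Read 'e': matches stack top 'e' => pop. Stack: bac
  Read 'c': matches stack top 'c' => pop. Stack: ba
  Read 'c': push. Stack: bac
  Read 'e': push. Stack: bace
Final stack: "bace" (length 4)

4


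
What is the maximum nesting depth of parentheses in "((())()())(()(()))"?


Input: "((())()())(()(()))"
Tracking depth:
  Position 0 '(': depth becomes 1
  Position 1 '(': depth becomes 2
  Position 2 '(': depth becomes 3
  Position 3 ')': depth becomes 2
  Position 4 ')': depth becomes 1
  Position 5 '(': depth becomes 2
  Position 6 ')': depth becomes 1
  Position 7 '(': depth becomes 2
  Position 8 ')': depth becomes 1
  Position 9 ')': depth becomes 0
  Position 10 '(': depth becomes 1
  Position 11 '(': depth becomes 2
  Position 12 ')': depth becomes 1
  Position 13 '(': depth becomes 2
  Position 14 '(': depth becomes 3
  Position 15 ')': depth becomes 2
  Position 16 ')': depth becomes 1
  Position 17 ')': depth becomes 0
Maximum depth reached: 3

3


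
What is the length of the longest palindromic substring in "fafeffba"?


Input: "fafeffba"
Checking substrings for palindromes:
  [0:3] "faf" (len 3) => palindrome
  [2:5] "fef" (len 3) => palindrome
  [4:6] "ff" (len 2) => palindrome
Longest palindromic substring: "faf" with length 3

3


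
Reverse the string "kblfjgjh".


Input: kblfjgjh
Reading characters right to left:
  Position 7: 'h'
  Position 6: 'j'
  Position 5: 'g'
  Position 4: 'j'
  Position 3: 'f'
  Position 2: 'l'
  Position 1: 'b'
  Position 0: 'k'
Reversed: hjgjflbk

hjgjflbk


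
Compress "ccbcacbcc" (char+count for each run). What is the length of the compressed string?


Input: ccbcacbcc
Runs:
  'c' x 2 => "c2"
  'b' x 1 => "b1"
  'c' x 1 => "c1"
  'a' x 1 => "a1"
  'c' x 1 => "c1"
  'b' x 1 => "b1"
  'c' x 2 => "c2"
Compressed: "c2b1c1a1c1b1c2"
Compressed length: 14

14


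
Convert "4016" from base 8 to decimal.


Input: "4016" in base 8
Positional expansion:
  Digit '4' (value 4) x 8^3 = 2048
  Digit '0' (value 0) x 8^2 = 0
  Digit '1' (value 1) x 8^1 = 8
  Digit '6' (value 6) x 8^0 = 6
Sum = 2062

2062


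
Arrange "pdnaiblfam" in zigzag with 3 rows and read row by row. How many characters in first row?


Zigzag "pdnaiblfam" into 3 rows:
Placing characters:
  'p' => row 0
  'd' => row 1
  'n' => row 2
  'a' => row 1
  'i' => row 0
  'b' => row 1
  'l' => row 2
  'f' => row 1
  'a' => row 0
  'm' => row 1
Rows:
  Row 0: "pia"
  Row 1: "dabfm"
  Row 2: "nl"
First row length: 3

3


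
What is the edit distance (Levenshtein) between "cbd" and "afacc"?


Computing edit distance: "cbd" -> "afacc"
DP table:
           a    f    a    c    c
      0    1    2    3    4    5
  c   1    1    2    3    3    4
  b   2    2    2    3    4    4
  d   3    3    3    3    4    5
Edit distance = dp[3][5] = 5

5


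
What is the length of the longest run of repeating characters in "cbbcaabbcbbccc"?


Input: "cbbcaabbcbbccc"
Scanning for longest run:
  Position 1 ('b'): new char, reset run to 1
  Position 2 ('b'): continues run of 'b', length=2
  Position 3 ('c'): new char, reset run to 1
  Position 4 ('a'): new char, reset run to 1
  Position 5 ('a'): continues run of 'a', length=2
  Position 6 ('b'): new char, reset run to 1
  Position 7 ('b'): continues run of 'b', length=2
  Position 8 ('c'): new char, reset run to 1
  Position 9 ('b'): new char, reset run to 1
  Position 10 ('b'): continues run of 'b', length=2
  Position 11 ('c'): new char, reset run to 1
  Position 12 ('c'): continues run of 'c', length=2
  Position 13 ('c'): continues run of 'c', length=3
Longest run: 'c' with length 3

3


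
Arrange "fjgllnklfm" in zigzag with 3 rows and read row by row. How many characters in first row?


Zigzag "fjgllnklfm" into 3 rows:
Placing characters:
  'f' => row 0
  'j' => row 1
  'g' => row 2
  'l' => row 1
  'l' => row 0
  'n' => row 1
  'k' => row 2
  'l' => row 1
  'f' => row 0
  'm' => row 1
Rows:
  Row 0: "flf"
  Row 1: "jlnlm"
  Row 2: "gk"
First row length: 3

3


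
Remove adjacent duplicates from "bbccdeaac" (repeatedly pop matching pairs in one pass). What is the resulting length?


Input: bbccdeaac
Stack-based adjacent duplicate removal:
  Read 'b': push. Stack: b
  Read 'b': matches stack top 'b' => pop. Stack: (empty)
  Read 'c': push. Stack: c
  Read 'c': matches stack top 'c' => pop. Stack: (empty)
  Read 'd': push. Stack: d
  Read 'e': push. Stack: de
  Read 'a': push. Stack: dea
  Read 'a': matches stack top 'a' => pop. Stack: de
  Read 'c': push. Stack: dec
Final stack: "dec" (length 3)

3


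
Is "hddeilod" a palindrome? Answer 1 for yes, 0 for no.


Input: hddeilod
Reversed: dolieddh
  Compare pos 0 ('h') with pos 7 ('d'): MISMATCH
  Compare pos 1 ('d') with pos 6 ('o'): MISMATCH
  Compare pos 2 ('d') with pos 5 ('l'): MISMATCH
  Compare pos 3 ('e') with pos 4 ('i'): MISMATCH
Result: not a palindrome

0


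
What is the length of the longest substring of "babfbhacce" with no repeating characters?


Input: "babfbhacce"
Sliding window (track last position of each char):
  Position 0 ('b'): window [0,0] length 1 -- new best
  Position 1 ('a'): window [0,1] length 2 -- new best
  Position 2 ('b'): repeat (last at 0), move window start to 1
  Position 2 ('b'): window [1,2] length 2
  Position 3 ('f'): window [1,3] length 3 -- new best
  Position 4 ('b'): repeat (last at 2), move window start to 3
  Position 4 ('b'): window [3,4] length 2
  Position 5 ('h'): window [3,5] length 3
  Position 6 ('a'): window [3,6] length 4 -- new best
  Position 7 ('c'): window [3,7] length 5 -- new best
  Position 8 ('c'): repeat (last at 7), move window start to 8
  Position 8 ('c'): window [8,8] length 1
  Position 9 ('e'): window [8,9] length 2
Longest substring with no repeats: "fbhac" with length 5

5


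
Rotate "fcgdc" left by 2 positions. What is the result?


Input: "fcgdc", rotate left by 2
First 2 characters: "fc"
Remaining characters: "gdc"
Concatenate remaining + first: "gdc" + "fc" = "gdcfc"

gdcfc


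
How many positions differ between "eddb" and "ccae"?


Comparing "eddb" and "ccae" position by position:
  Position 0: 'e' vs 'c' => DIFFER
  Position 1: 'd' vs 'c' => DIFFER
  Position 2: 'd' vs 'a' => DIFFER
  Position 3: 'b' vs 'e' => DIFFER
Positions that differ: 4

4


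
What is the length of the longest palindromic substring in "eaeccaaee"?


Input: "eaeccaaee"
Checking substrings for palindromes:
  [0:3] "eae" (len 3) => palindrome
  [3:5] "cc" (len 2) => palindrome
  [5:7] "aa" (len 2) => palindrome
  [7:9] "ee" (len 2) => palindrome
Longest palindromic substring: "eae" with length 3

3


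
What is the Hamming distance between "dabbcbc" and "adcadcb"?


Comparing "dabbcbc" and "adcadcb" position by position:
  Position 0: 'd' vs 'a' => differ
  Position 1: 'a' vs 'd' => differ
  Position 2: 'b' vs 'c' => differ
  Position 3: 'b' vs 'a' => differ
  Position 4: 'c' vs 'd' => differ
  Position 5: 'b' vs 'c' => differ
  Position 6: 'c' vs 'b' => differ
Total differences (Hamming distance): 7

7


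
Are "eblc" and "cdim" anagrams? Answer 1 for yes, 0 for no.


Strings: "eblc", "cdim"
Sorted first:  bcel
Sorted second: cdim
Differ at position 0: 'b' vs 'c' => not anagrams

0


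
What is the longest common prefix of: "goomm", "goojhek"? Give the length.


Words: goomm, goojhek
  Position 0: all 'g' => match
  Position 1: all 'o' => match
  Position 2: all 'o' => match
  Position 3: ('m', 'j') => mismatch, stop
LCP = "goo" (length 3)

3


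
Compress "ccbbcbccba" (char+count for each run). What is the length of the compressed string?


Input: ccbbcbccba
Runs:
  'c' x 2 => "c2"
  'b' x 2 => "b2"
  'c' x 1 => "c1"
  'b' x 1 => "b1"
  'c' x 2 => "c2"
  'b' x 1 => "b1"
  'a' x 1 => "a1"
Compressed: "c2b2c1b1c2b1a1"
Compressed length: 14

14


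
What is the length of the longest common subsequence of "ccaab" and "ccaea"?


LCS of "ccaab" and "ccaea"
DP table:
           c    c    a    e    a
      0    0    0    0    0    0
  c   0    1    1    1    1    1
  c   0    1    2    2    2    2
  a   0    1    2    3    3    3
  a   0    1    2    3    3    4
  b   0    1    2    3    3    4
LCS length = dp[5][5] = 4

4


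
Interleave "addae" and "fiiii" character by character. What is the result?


Interleaving "addae" and "fiiii":
  Position 0: 'a' from first, 'f' from second => "af"
  Position 1: 'd' from first, 'i' from second => "di"
  Position 2: 'd' from first, 'i' from second => "di"
  Position 3: 'a' from first, 'i' from second => "ai"
  Position 4: 'e' from first, 'i' from second => "ei"
Result: afdidiaiei

afdidiaiei


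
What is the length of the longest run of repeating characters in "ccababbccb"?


Input: "ccababbccb"
Scanning for longest run:
  Position 1 ('c'): continues run of 'c', length=2
  Position 2 ('a'): new char, reset run to 1
  Position 3 ('b'): new char, reset run to 1
  Position 4 ('a'): new char, reset run to 1
  Position 5 ('b'): new char, reset run to 1
  Position 6 ('b'): continues run of 'b', length=2
  Position 7 ('c'): new char, reset run to 1
  Position 8 ('c'): continues run of 'c', length=2
  Position 9 ('b'): new char, reset run to 1
Longest run: 'c' with length 2

2


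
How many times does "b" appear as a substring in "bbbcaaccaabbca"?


Searching for "b" in "bbbcaaccaabbca"
Scanning each position:
  Position 0: "b" => MATCH
  Position 1: "b" => MATCH
  Position 2: "b" => MATCH
  Position 3: "c" => no
  Position 4: "a" => no
  Position 5: "a" => no
  Position 6: "c" => no
  Position 7: "c" => no
  Position 8: "a" => no
  Position 9: "a" => no
  Position 10: "b" => MATCH
  Position 11: "b" => MATCH
  Position 12: "c" => no
  Position 13: "a" => no
Total occurrences: 5

5


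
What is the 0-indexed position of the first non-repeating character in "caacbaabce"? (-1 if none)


Input: caacbaabce
Character frequencies:
  'a': 4
  'b': 2
  'c': 3
  'e': 1
Scanning left to right for freq == 1:
  Position 0 ('c'): freq=3, skip
  Position 1 ('a'): freq=4, skip
  Position 2 ('a'): freq=4, skip
  Position 3 ('c'): freq=3, skip
  Position 4 ('b'): freq=2, skip
  Position 5 ('a'): freq=4, skip
  Position 6 ('a'): freq=4, skip
  Position 7 ('b'): freq=2, skip
  Position 8 ('c'): freq=3, skip
  Position 9 ('e'): unique! => answer = 9

9


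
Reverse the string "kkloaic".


Input: kkloaic
Reading characters right to left:
  Position 6: 'c'
  Position 5: 'i'
  Position 4: 'a'
  Position 3: 'o'
  Position 2: 'l'
  Position 1: 'k'
  Position 0: 'k'
Reversed: ciaolkk

ciaolkk


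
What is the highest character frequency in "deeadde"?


Input: deeadde
Character counts:
  'a': 1
  'd': 3
  'e': 3
Maximum frequency: 3

3


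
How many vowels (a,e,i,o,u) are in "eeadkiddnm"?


Input: eeadkiddnm
Checking each character:
  'e' at position 0: vowel (running total: 1)
  'e' at position 1: vowel (running total: 2)
  'a' at position 2: vowel (running total: 3)
  'd' at position 3: consonant
  'k' at position 4: consonant
  'i' at position 5: vowel (running total: 4)
  'd' at position 6: consonant
  'd' at position 7: consonant
  'n' at position 8: consonant
  'm' at position 9: consonant
Total vowels: 4

4


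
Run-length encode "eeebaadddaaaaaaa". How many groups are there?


Input: eeebaadddaaaaaaa
Scanning for consecutive runs:
  Group 1: 'e' x 3 (positions 0-2)
  Group 2: 'b' x 1 (positions 3-3)
  Group 3: 'a' x 2 (positions 4-5)
  Group 4: 'd' x 3 (positions 6-8)
  Group 5: 'a' x 7 (positions 9-15)
Total groups: 5

5


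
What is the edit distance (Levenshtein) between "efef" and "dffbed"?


Computing edit distance: "efef" -> "dffbed"
DP table:
           d    f    f    b    e    d
      0    1    2    3    4    5    6
  e   1    1    2    3    4    4    5
  f   2    2    1    2    3    4    5
  e   3    3    2    2    3    3    4
  f   4    4    3    2    3    4    4
Edit distance = dp[4][6] = 4

4


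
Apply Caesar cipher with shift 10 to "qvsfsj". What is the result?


Caesar cipher: shift "qvsfsj" by 10
  'q' (pos 16) + 10 = pos 0 = 'a'
  'v' (pos 21) + 10 = pos 5 = 'f'
  's' (pos 18) + 10 = pos 2 = 'c'
  'f' (pos 5) + 10 = pos 15 = 'p'
  's' (pos 18) + 10 = pos 2 = 'c'
  'j' (pos 9) + 10 = pos 19 = 't'
Result: afcpct

afcpct


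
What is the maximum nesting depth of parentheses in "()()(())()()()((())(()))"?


Input: "()()(())()()()((())(()))"
Tracking depth:
  Position 0 '(': depth becomes 1
  Position 1 ')': depth becomes 0
  Position 2 '(': depth becomes 1
  Position 3 ')': depth becomes 0
  Position 4 '(': depth becomes 1
  Position 5 '(': depth becomes 2
  Position 6 ')': depth becomes 1
  Position 7 ')': depth becomes 0
  Position 8 '(': depth becomes 1
  Position 9 ')': depth becomes 0
  Position 10 '(': depth becomes 1
  Position 11 ')': depth becomes 0
  Position 12 '(': depth becomes 1
  Position 13 ')': depth becomes 0
  Position 14 '(': depth becomes 1
  Position 15 '(': depth becomes 2
  Position 16 '(': depth becomes 3
  Position 17 ')': depth becomes 2
  Position 18 ')': depth becomes 1
  Position 19 '(': depth becomes 2
  Position 20 '(': depth becomes 3
  Position 21 ')': depth becomes 2
  Position 22 ')': depth becomes 1
  Position 23 ')': depth becomes 0
Maximum depth reached: 3

3


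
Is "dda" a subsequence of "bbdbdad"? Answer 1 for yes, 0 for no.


Check if "dda" is a subsequence of "bbdbdad"
Greedy scan:
  Position 0 ('b'): no match needed
  Position 1 ('b'): no match needed
  Position 2 ('d'): matches sub[0] = 'd'
  Position 3 ('b'): no match needed
  Position 4 ('d'): matches sub[1] = 'd'
  Position 5 ('a'): matches sub[2] = 'a'
  Position 6 ('d'): no match needed
All 3 characters matched => is a subsequence

1


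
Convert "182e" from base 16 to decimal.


Input: "182e" in base 16
Positional expansion:
  Digit '1' (value 1) x 16^3 = 4096
  Digit '8' (value 8) x 16^2 = 2048
  Digit '2' (value 2) x 16^1 = 32
  Digit 'e' (value 14) x 16^0 = 14
Sum = 6190

6190


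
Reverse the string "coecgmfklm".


Input: coecgmfklm
Reading characters right to left:
  Position 9: 'm'
  Position 8: 'l'
  Position 7: 'k'
  Position 6: 'f'
  Position 5: 'm'
  Position 4: 'g'
  Position 3: 'c'
  Position 2: 'e'
  Position 1: 'o'
  Position 0: 'c'
Reversed: mlkfmgceoc

mlkfmgceoc


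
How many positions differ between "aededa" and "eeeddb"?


Comparing "aededa" and "eeeddb" position by position:
  Position 0: 'a' vs 'e' => DIFFER
  Position 1: 'e' vs 'e' => same
  Position 2: 'd' vs 'e' => DIFFER
  Position 3: 'e' vs 'd' => DIFFER
  Position 4: 'd' vs 'd' => same
  Position 5: 'a' vs 'b' => DIFFER
Positions that differ: 4

4


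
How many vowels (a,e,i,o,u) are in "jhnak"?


Input: jhnak
Checking each character:
  'j' at position 0: consonant
  'h' at position 1: consonant
  'n' at position 2: consonant
  'a' at position 3: vowel (running total: 1)
  'k' at position 4: consonant
Total vowels: 1

1


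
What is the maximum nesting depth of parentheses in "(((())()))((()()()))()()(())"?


Input: "(((())()))((()()()))()()(())"
Tracking depth:
  Position 0 '(': depth becomes 1
  Position 1 '(': depth becomes 2
  Position 2 '(': depth becomes 3
  Position 3 '(': depth becomes 4
  Position 4 ')': depth becomes 3
  Position 5 ')': depth becomes 2
  Position 6 '(': depth becomes 3
  Position 7 ')': depth becomes 2
  Position 8 ')': depth becomes 1
  Position 9 ')': depth becomes 0
  Position 10 '(': depth becomes 1
  Position 11 '(': depth becomes 2
  Position 12 '(': depth becomes 3
  Position 13 ')': depth becomes 2
  Position 14 '(': depth becomes 3
  Position 15 ')': depth becomes 2
  Position 16 '(': depth becomes 3
  Position 17 ')': depth becomes 2
  Position 18 ')': depth becomes 1
  Position 19 ')': depth becomes 0
  Position 20 '(': depth becomes 1
  Position 21 ')': depth becomes 0
  Position 22 '(': depth becomes 1
  Position 23 ')': depth becomes 0
  Position 24 '(': depth becomes 1
  Position 25 '(': depth becomes 2
  Position 26 ')': depth becomes 1
  Position 27 ')': depth becomes 0
Maximum depth reached: 4

4


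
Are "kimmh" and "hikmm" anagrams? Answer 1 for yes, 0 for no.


Strings: "kimmh", "hikmm"
Sorted first:  hikmm
Sorted second: hikmm
Sorted forms match => anagrams

1


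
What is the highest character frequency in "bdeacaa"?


Input: bdeacaa
Character counts:
  'a': 3
  'b': 1
  'c': 1
  'd': 1
  'e': 1
Maximum frequency: 3

3


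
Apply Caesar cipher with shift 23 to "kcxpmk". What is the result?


Caesar cipher: shift "kcxpmk" by 23
  'k' (pos 10) + 23 = pos 7 = 'h'
  'c' (pos 2) + 23 = pos 25 = 'z'
  'x' (pos 23) + 23 = pos 20 = 'u'
  'p' (pos 15) + 23 = pos 12 = 'm'
  'm' (pos 12) + 23 = pos 9 = 'j'
  'k' (pos 10) + 23 = pos 7 = 'h'
Result: hzumjh

hzumjh


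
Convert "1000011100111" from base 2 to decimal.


Input: "1000011100111" in base 2
Positional expansion:
  Digit '1' (value 1) x 2^12 = 4096
  Digit '0' (value 0) x 2^11 = 0
  Digit '0' (value 0) x 2^10 = 0
  Digit '0' (value 0) x 2^9 = 0
  Digit '0' (value 0) x 2^8 = 0
  Digit '1' (value 1) x 2^7 = 128
  Digit '1' (value 1) x 2^6 = 64
  Digit '1' (value 1) x 2^5 = 32
  Digit '0' (value 0) x 2^4 = 0
  Digit '0' (value 0) x 2^3 = 0
  Digit '1' (value 1) x 2^2 = 4
  Digit '1' (value 1) x 2^1 = 2
  Digit '1' (value 1) x 2^0 = 1
Sum = 4327

4327


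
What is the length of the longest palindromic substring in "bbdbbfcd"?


Input: "bbdbbfcd"
Checking substrings for palindromes:
  [0:5] "bbdbb" (len 5) => palindrome
  [1:4] "bdb" (len 3) => palindrome
  [0:2] "bb" (len 2) => palindrome
  [3:5] "bb" (len 2) => palindrome
Longest palindromic substring: "bbdbb" with length 5

5


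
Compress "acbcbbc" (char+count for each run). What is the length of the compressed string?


Input: acbcbbc
Runs:
  'a' x 1 => "a1"
  'c' x 1 => "c1"
  'b' x 1 => "b1"
  'c' x 1 => "c1"
  'b' x 2 => "b2"
  'c' x 1 => "c1"
Compressed: "a1c1b1c1b2c1"
Compressed length: 12

12


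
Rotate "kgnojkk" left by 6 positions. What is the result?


Input: "kgnojkk", rotate left by 6
First 6 characters: "kgnojk"
Remaining characters: "k"
Concatenate remaining + first: "k" + "kgnojk" = "kkgnojk"

kkgnojk


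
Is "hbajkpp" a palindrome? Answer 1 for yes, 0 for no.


Input: hbajkpp
Reversed: ppkjabh
  Compare pos 0 ('h') with pos 6 ('p'): MISMATCH
  Compare pos 1 ('b') with pos 5 ('p'): MISMATCH
  Compare pos 2 ('a') with pos 4 ('k'): MISMATCH
Result: not a palindrome

0


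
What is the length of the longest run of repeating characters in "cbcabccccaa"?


Input: "cbcabccccaa"
Scanning for longest run:
  Position 1 ('b'): new char, reset run to 1
  Position 2 ('c'): new char, reset run to 1
  Position 3 ('a'): new char, reset run to 1
  Position 4 ('b'): new char, reset run to 1
  Position 5 ('c'): new char, reset run to 1
  Position 6 ('c'): continues run of 'c', length=2
  Position 7 ('c'): continues run of 'c', length=3
  Position 8 ('c'): continues run of 'c', length=4
  Position 9 ('a'): new char, reset run to 1
  Position 10 ('a'): continues run of 'a', length=2
Longest run: 'c' with length 4

4


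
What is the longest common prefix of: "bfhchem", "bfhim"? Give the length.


Words: bfhchem, bfhim
  Position 0: all 'b' => match
  Position 1: all 'f' => match
  Position 2: all 'h' => match
  Position 3: ('c', 'i') => mismatch, stop
LCP = "bfh" (length 3)

3


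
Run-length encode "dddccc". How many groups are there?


Input: dddccc
Scanning for consecutive runs:
  Group 1: 'd' x 3 (positions 0-2)
  Group 2: 'c' x 3 (positions 3-5)
Total groups: 2

2


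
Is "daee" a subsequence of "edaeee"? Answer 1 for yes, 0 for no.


Check if "daee" is a subsequence of "edaeee"
Greedy scan:
  Position 0 ('e'): no match needed
  Position 1 ('d'): matches sub[0] = 'd'
  Position 2 ('a'): matches sub[1] = 'a'
  Position 3 ('e'): matches sub[2] = 'e'
  Position 4 ('e'): matches sub[3] = 'e'
  Position 5 ('e'): no match needed
All 4 characters matched => is a subsequence

1


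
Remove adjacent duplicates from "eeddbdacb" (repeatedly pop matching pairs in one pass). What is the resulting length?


Input: eeddbdacb
Stack-based adjacent duplicate removal:
  Read 'e': push. Stack: e
  Read 'e': matches stack top 'e' => pop. Stack: (empty)
  Read 'd': push. Stack: d
  Read 'd': matches stack top 'd' => pop. Stack: (empty)
  Read 'b': push. Stack: b
  Read 'd': push. Stack: bd
  Read 'a': push. Stack: bda
  Read 'c': push. Stack: bdac
  Read 'b': push. Stack: bdacb
Final stack: "bdacb" (length 5)

5


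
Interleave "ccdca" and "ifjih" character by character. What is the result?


Interleaving "ccdca" and "ifjih":
  Position 0: 'c' from first, 'i' from second => "ci"
  Position 1: 'c' from first, 'f' from second => "cf"
  Position 2: 'd' from first, 'j' from second => "dj"
  Position 3: 'c' from first, 'i' from second => "ci"
  Position 4: 'a' from first, 'h' from second => "ah"
Result: cicfdjciah

cicfdjciah


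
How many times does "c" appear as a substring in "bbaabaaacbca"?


Searching for "c" in "bbaabaaacbca"
Scanning each position:
  Position 0: "b" => no
  Position 1: "b" => no
  Position 2: "a" => no
  Position 3: "a" => no
  Position 4: "b" => no
  Position 5: "a" => no
  Position 6: "a" => no
  Position 7: "a" => no
  Position 8: "c" => MATCH
  Position 9: "b" => no
  Position 10: "c" => MATCH
  Position 11: "a" => no
Total occurrences: 2

2


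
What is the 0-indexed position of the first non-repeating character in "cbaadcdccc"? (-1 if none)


Input: cbaadcdccc
Character frequencies:
  'a': 2
  'b': 1
  'c': 5
  'd': 2
Scanning left to right for freq == 1:
  Position 0 ('c'): freq=5, skip
  Position 1 ('b'): unique! => answer = 1

1


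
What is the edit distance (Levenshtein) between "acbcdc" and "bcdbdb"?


Computing edit distance: "acbcdc" -> "bcdbdb"
DP table:
           b    c    d    b    d    b
      0    1    2    3    4    5    6
  a   1    1    2    3    4    5    6
  c   2    2    1    2    3    4    5
  b   3    2    2    2    2    3    4
  c   4    3    2    3    3    3    4
  d   5    4    3    2    3    3    4
  c   6    5    4    3    3    4    4
Edit distance = dp[6][6] = 4

4


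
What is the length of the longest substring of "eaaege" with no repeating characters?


Input: "eaaege"
Sliding window (track last position of each char):
  Position 0 ('e'): window [0,0] length 1 -- new best
  Position 1 ('a'): window [0,1] length 2 -- new best
  Position 2 ('a'): repeat (last at 1), move window start to 2
  Position 2 ('a'): window [2,2] length 1
  Position 3 ('e'): window [2,3] length 2
  Position 4 ('g'): window [2,4] length 3 -- new best
  Position 5 ('e'): repeat (last at 3), move window start to 4
  Position 5 ('e'): window [4,5] length 2
Longest substring with no repeats: "aeg" with length 3

3


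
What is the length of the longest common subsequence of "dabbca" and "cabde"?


LCS of "dabbca" and "cabde"
DP table:
           c    a    b    d    e
      0    0    0    0    0    0
  d   0    0    0    0    1    1
  a   0    0    1    1    1    1
  b   0    0    1    2    2    2
  b   0    0    1    2    2    2
  c   0    1    1    2    2    2
  a   0    1    2    2    2    2
LCS length = dp[6][5] = 2

2


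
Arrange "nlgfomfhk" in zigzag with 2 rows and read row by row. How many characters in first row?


Zigzag "nlgfomfhk" into 2 rows:
Placing characters:
  'n' => row 0
  'l' => row 1
  'g' => row 0
  'f' => row 1
  'o' => row 0
  'm' => row 1
  'f' => row 0
  'h' => row 1
  'k' => row 0
Rows:
  Row 0: "ngofk"
  Row 1: "lfmh"
First row length: 5

5


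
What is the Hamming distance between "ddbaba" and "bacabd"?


Comparing "ddbaba" and "bacabd" position by position:
  Position 0: 'd' vs 'b' => differ
  Position 1: 'd' vs 'a' => differ
  Position 2: 'b' vs 'c' => differ
  Position 3: 'a' vs 'a' => same
  Position 4: 'b' vs 'b' => same
  Position 5: 'a' vs 'd' => differ
Total differences (Hamming distance): 4

4


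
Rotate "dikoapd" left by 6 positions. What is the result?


Input: "dikoapd", rotate left by 6
First 6 characters: "dikoap"
Remaining characters: "d"
Concatenate remaining + first: "d" + "dikoap" = "ddikoap"

ddikoap


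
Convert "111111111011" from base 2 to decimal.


Input: "111111111011" in base 2
Positional expansion:
  Digit '1' (value 1) x 2^11 = 2048
  Digit '1' (value 1) x 2^10 = 1024
  Digit '1' (value 1) x 2^9 = 512
  Digit '1' (value 1) x 2^8 = 256
  Digit '1' (value 1) x 2^7 = 128
  Digit '1' (value 1) x 2^6 = 64
  Digit '1' (value 1) x 2^5 = 32
  Digit '1' (value 1) x 2^4 = 16
  Digit '1' (value 1) x 2^3 = 8
  Digit '0' (value 0) x 2^2 = 0
  Digit '1' (value 1) x 2^1 = 2
  Digit '1' (value 1) x 2^0 = 1
Sum = 4091

4091


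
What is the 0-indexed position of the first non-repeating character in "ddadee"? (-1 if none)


Input: ddadee
Character frequencies:
  'a': 1
  'd': 3
  'e': 2
Scanning left to right for freq == 1:
  Position 0 ('d'): freq=3, skip
  Position 1 ('d'): freq=3, skip
  Position 2 ('a'): unique! => answer = 2

2


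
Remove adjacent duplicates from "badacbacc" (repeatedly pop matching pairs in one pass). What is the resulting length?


Input: badacbacc
Stack-based adjacent duplicate removal:
  Read 'b': push. Stack: b
  Read 'a': push. Stack: ba
  Read 'd': push. Stack: bad
  Read 'a': push. Stack: bada
  Read 'c': push. Stack: badac
  Read 'b': push. Stack: badacb
  Read 'a': push. Stack: badacba
  Read 'c': push. Stack: badacbac
  Read 'c': matches stack top 'c' => pop. Stack: badacba
Final stack: "badacba" (length 7)

7


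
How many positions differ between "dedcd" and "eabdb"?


Comparing "dedcd" and "eabdb" position by position:
  Position 0: 'd' vs 'e' => DIFFER
  Position 1: 'e' vs 'a' => DIFFER
  Position 2: 'd' vs 'b' => DIFFER
  Position 3: 'c' vs 'd' => DIFFER
  Position 4: 'd' vs 'b' => DIFFER
Positions that differ: 5

5


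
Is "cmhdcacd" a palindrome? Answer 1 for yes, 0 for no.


Input: cmhdcacd
Reversed: dcacdhmc
  Compare pos 0 ('c') with pos 7 ('d'): MISMATCH
  Compare pos 1 ('m') with pos 6 ('c'): MISMATCH
  Compare pos 2 ('h') with pos 5 ('a'): MISMATCH
  Compare pos 3 ('d') with pos 4 ('c'): MISMATCH
Result: not a palindrome

0


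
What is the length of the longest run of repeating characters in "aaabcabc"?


Input: "aaabcabc"
Scanning for longest run:
  Position 1 ('a'): continues run of 'a', length=2
  Position 2 ('a'): continues run of 'a', length=3
  Position 3 ('b'): new char, reset run to 1
  Position 4 ('c'): new char, reset run to 1
  Position 5 ('a'): new char, reset run to 1
  Position 6 ('b'): new char, reset run to 1
  Position 7 ('c'): new char, reset run to 1
Longest run: 'a' with length 3

3
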